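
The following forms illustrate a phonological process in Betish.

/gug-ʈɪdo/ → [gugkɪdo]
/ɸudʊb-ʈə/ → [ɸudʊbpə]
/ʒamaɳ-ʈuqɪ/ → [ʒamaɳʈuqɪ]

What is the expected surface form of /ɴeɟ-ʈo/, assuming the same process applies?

[ɴeɟco]

The data show progressive place assimilation: /ʈ/ → [k] after /g/; /ʈ/ → [p] after /b/. In each pair only place changes, matching the preceding consonant, while manner and voice stay constant.
Nothing changes in [ʒamaɳʈuqɪ]: there the adjacent consonants already agree in place (/ʈ/ and /ɳ/ are both retroflex), so this form is consistent with the same rule.
The rule targets /ʈ/ (voiceless retroflex stop), which sits after the trigger /ɟ/ (palatal).
The voiceless palatal stop is [c], so /ʈ/ → [c].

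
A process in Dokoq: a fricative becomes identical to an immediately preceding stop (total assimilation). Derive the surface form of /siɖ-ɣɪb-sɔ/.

/ɣ/ is the segment targeted by the rule; it sits immediately after /ɖ/, so it assimilates completely and surfaces as [ɖ].
At the second juncture, /s/ likewise becomes [b] adjacent to /b/.

[siɖɖɪbbɔ]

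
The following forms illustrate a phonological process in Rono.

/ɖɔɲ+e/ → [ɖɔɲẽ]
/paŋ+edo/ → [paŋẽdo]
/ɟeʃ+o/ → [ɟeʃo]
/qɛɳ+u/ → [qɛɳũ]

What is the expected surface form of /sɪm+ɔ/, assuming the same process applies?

[sɪmɔ̃]

The data show progressive nasality assimilation (vowel nasalisation): /e/ → [ẽ] after /ɲ/; /e/ → [ẽ] after /ŋ/; /u/ → [ũ] after /ɳ/ — a vowel is nasalised by an immediately preceding nasal consonant.
No change occurs in [ɟeʃo] because the vowel at the boundary is adjacent to an oral consonant, not a nasal (/o/ next to /ʃ/).
/ɔ/ sits next to the nasal /m/ and is therefore nasalised to [ɔ̃].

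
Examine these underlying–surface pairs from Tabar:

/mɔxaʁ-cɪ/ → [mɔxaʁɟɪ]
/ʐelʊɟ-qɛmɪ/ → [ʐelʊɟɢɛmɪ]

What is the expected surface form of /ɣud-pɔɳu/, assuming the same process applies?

The data show progressive voicing assimilation: /c/ → [ɟ] after /ʁ/; /q/ → [ɢ] after /ɟ/. In each pair only voicing changes, matching the preceding consonant, while place and manner stay constant.
The rule targets /p/ (voiceless bilabial stop), which sits after the trigger /d/ (voiced).
A voiced bilabial stop is [b], so the surface segment is [b].

[ɣudbɔɳu]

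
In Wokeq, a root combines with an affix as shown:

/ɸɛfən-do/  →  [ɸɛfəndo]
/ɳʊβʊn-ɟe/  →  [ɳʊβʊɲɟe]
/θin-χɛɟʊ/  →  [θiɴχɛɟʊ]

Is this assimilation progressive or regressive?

Underlying /n/ is realised as [ɲ] next to /ɟ/; /ɟ/ itself does not change.
/n/ is alveolar while /ɟ/ is palatal; the output [ɲ] is palatal, matching the trigger — so the feature that spreads is place.
The same holds elsewhere in the data: /n/ → [ɴ] before /χ/ (alveolar → uvular, matching uvular) — only place changes, and always toward the following segment.
Nothing changes in [ɸɛfəndo]: there the adjacent consonants already agree in place (/n/ and /d/ are both alveolar), so this form is consistent with the same rule.
Since the segment that changes precedes the conditioning segment, the assimilation is regressive.

regressive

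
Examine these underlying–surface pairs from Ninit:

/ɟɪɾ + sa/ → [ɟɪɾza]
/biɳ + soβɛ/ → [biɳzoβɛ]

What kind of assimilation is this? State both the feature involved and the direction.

progressive voicing assimilation

Underlying /s/ is realised as [z] next to /ɾ/; /ɾ/ itself does not change.
/s/ is voiceless while /ɾ/ is voiced; the output [z] is voiced, matching the trigger — so the feature that spreads is voicing.
Place and manner are unchanged, so the assimilation is partial, not total.
Checking the remaining alternation: /s/ → [z] after /ɳ/ (voiceless → voiced, matching voiced) — only voicing changes, and always toward the preceding segment.
The trigger is the preceding segment, so the direction is progressive (perseverative).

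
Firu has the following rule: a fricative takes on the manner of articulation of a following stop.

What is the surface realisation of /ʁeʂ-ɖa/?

The rule targets /ʂ/ (voiceless retroflex fricative), which sits before the trigger /ɖ/ (stop).
Changing only its manner to stop gives [ʈ] — the voiceless retroflex stop.

[ʁeʈɖa]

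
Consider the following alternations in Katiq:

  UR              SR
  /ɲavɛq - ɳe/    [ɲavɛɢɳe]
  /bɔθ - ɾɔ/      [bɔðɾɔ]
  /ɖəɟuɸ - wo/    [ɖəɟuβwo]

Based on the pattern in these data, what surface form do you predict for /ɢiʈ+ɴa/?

The data show regressive voicing assimilation: /q/ → [ɢ] before /ɳ/; /θ/ → [ð] before /ɾ/; /ɸ/ → [β] before /w/. In each pair only voicing changes, matching the following consonant, while place and manner stay constant.
/ʈ/ is a voiceless retroflex stop. The following trigger /ɴ/ is voiced, so /ʈ/ must become voiced as well.
Changing only its voicing to voiced gives [ɖ] — the voiced retroflex stop.

[ɢiɖɴa]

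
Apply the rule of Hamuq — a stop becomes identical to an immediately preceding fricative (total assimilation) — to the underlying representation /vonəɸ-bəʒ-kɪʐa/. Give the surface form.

[vonəɸɸəʒʒɪʐa]

/b/ is the segment targeted by the rule; it sits immediately after /ɸ/, so it assimilates completely and surfaces as [ɸ].
The same rule applies at the second boundary: /k/ → [ʒ] next to /ʒ/.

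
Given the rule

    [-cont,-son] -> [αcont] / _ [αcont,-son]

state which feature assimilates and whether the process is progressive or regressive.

regressive manner assimilation

The rule copies [cont] (continuancy) from the environment onto the target stops; since [±cont] encodes the stop/fricative manner contrast, the assimilating dimension is manner.
The conditioning segment sits to the right of the focus bar, meaning the trigger follows the segment that changes — regressive assimilation.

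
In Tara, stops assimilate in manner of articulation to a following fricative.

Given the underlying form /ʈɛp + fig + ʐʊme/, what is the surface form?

The rule targets /p/ (voiceless bilabial stop), which sits before the trigger /f/ (fricative).
A voiceless bilabial fricative is [ɸ], so the surface segment is [ɸ].
At the second juncture, /g/ likewise becomes [ɣ] adjacent to /ʐ/.

[ʈɛɸfiɣʐʊme]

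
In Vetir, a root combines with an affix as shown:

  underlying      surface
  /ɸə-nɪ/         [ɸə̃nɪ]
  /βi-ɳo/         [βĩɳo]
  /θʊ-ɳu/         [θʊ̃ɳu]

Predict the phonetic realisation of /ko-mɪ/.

The data show regressive nasality assimilation (vowel nasalisation): /ə/ → [ə̃] before /n/; /i/ → [ĩ] before /ɳ/; /ʊ/ → [ʊ̃] before /ɳ/ — a vowel is nasalised by an immediately following nasal consonant.
/o/ sits next to the nasal /m/ and is therefore nasalised to [õ].

[kõmɪ]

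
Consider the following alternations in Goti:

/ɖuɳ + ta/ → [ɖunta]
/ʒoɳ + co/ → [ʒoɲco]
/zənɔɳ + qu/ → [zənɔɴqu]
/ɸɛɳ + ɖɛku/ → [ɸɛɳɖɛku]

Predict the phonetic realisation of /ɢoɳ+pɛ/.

The data show regressive place assimilation: /ɳ/ → [n] before /t/; /ɳ/ → [ɲ] before /c/; /ɳ/ → [ɴ] before /q/. In each pair only place changes, matching the following consonant, while manner and voice stay constant.
Nothing changes in [ɸɛɳɖɛku]: there the adjacent consonants already agree in place (/ɳ/ and /ɖ/ are both retroflex), so this form is consistent with the same rule.
The rule targets /ɳ/ (voiced retroflex nasal), which sits before the trigger /p/ (bilabial).
A voiced bilabial nasal is [m], so the surface segment is [m].

[ɢompɛ]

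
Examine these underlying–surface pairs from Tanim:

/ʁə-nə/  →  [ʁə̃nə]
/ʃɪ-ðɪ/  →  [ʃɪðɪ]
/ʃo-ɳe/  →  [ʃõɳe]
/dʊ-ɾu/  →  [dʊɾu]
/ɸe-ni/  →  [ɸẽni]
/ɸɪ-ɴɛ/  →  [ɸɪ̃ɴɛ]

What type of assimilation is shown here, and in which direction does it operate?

The vowel /ə/ surfaces as nasalised [ə̃] next to the following nasal /n/ — it has acquired the [+nasal] feature of its neighbour.
The other forms show the same pattern: /o/ → [õ] before /ɳ/; /e/ → [ẽ] before /n/; /ɪ/ → [ɪ̃] before /ɴ/ — each time a vowel is nasalised next to a following nasal.
No change occurs in [ʃɪðɪ], [dʊɾu] because the vowel at the boundary is adjacent to an oral consonant, not a nasal (/ɪ/ next to /ð/; /ʊ/ next to /ɾ/).
Because the conditioning nasal is to the right of the vowel that changes, the process is regressive (anticipatory).

regressive nasality assimilation (vowel nasalisation)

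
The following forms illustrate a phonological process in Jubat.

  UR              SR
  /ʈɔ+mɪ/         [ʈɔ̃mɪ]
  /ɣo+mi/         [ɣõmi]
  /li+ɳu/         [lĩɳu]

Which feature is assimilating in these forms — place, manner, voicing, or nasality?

The vowel /ɔ/ surfaces as nasalised [ɔ̃] next to the following nasal /m/ — it has acquired the [+nasal] feature of its neighbour.
Likewise in the remaining data: /o/ → [õ] before /m/; /i/ → [ĩ] before /ɳ/ — each time a vowel is nasalised next to a following nasal.

nasality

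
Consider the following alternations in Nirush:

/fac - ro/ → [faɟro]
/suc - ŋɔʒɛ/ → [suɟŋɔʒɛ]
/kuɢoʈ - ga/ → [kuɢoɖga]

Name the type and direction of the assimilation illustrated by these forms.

regressive voicing assimilation

Comparing underlying and surface forms, /c/ → [ɟ] is the alternation; the neighbouring /r/ is constant.
The change voiceless → voiced matches the voicing of the following /r/, identifying this as voicing assimilation.
Place and manner are unchanged, so the assimilation is partial, not total.
Checking the remaining alternations: /c/ → [ɟ] before /ŋ/ (voiceless → voiced, matching voiced); /ʈ/ → [ɖ] before /g/ (voiceless → voiced, matching voiced) — only voicing changes, and always toward the following segment.
The trigger is the following segment, so the direction is regressive (anticipatory).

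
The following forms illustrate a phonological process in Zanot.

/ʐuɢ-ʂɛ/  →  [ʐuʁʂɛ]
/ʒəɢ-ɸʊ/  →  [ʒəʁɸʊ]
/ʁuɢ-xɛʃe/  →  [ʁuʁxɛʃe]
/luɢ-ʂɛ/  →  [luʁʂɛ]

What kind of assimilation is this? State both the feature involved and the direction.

regressive manner assimilation

Comparing underlying and surface forms, /ɢ/ → [ʁ] is the alternation; the neighbouring /ʂ/ is constant.
The change stop → fricative matches the manner of the following /ʂ/, identifying this as manner assimilation.
Place and voice are unchanged, so the assimilation is partial, not total.
The same holds elsewhere in the data: /ɢ/ → [ʁ] before /ɸ/ (stop → fricative, matching a fricative); /ɢ/ → [ʁ] before /x/ (stop → fricative, matching a fricative) — only manner changes, and always toward the following segment.
Since the segment that changes precedes the conditioning segment, the assimilation is regressive.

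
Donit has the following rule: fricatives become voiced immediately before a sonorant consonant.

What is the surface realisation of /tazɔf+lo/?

[tazɔvlo]

/f/ is a voiceless labiodental fricative. The following trigger /l/ is voiced, so /f/ must become voiced as well.
Changing only its voicing to voiced gives [v] — the voiced labiodental fricative.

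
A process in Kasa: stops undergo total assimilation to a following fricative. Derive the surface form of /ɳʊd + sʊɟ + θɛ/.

[ɳʊssʊθθɛ]

/d/ is the segment targeted by the rule; it sits immediately before /s/, so it assimilates completely and surfaces as [s].
The same rule applies at the second boundary: /ɟ/ → [θ] next to /θ/.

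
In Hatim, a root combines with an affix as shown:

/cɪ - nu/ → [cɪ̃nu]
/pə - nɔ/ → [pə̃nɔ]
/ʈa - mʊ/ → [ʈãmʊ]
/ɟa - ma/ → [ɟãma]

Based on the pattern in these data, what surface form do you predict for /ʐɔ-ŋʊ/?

The data show regressive nasality assimilation (vowel nasalisation): /ɪ/ → [ɪ̃] before /n/; /ə/ → [ə̃] before /n/; /a/ → [ã] before /m/ — a vowel is nasalised by an immediately following nasal consonant.
The vowel /ɔ/ is adjacent to the following nasal /ŋ/, so it acquires [+nasal] and surfaces as [ɔ̃].

[ʐɔ̃ŋʊ]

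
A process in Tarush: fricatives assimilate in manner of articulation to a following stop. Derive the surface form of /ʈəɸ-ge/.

[ʈəpge]

/ɸ/ is a voiceless bilabial fricative. The following trigger /g/ is a stop, so /ɸ/ must become a stop as well.
Changing only its manner to stop gives [p] — the voiceless bilabial stop.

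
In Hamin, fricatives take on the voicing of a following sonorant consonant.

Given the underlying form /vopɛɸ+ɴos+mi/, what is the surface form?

The rule targets /ɸ/ (voiceless bilabial fricative), which sits before the trigger /ɴ/ (voiced).
The voiced bilabial fricative is [β], so /ɸ/ → [β].
At the second juncture, /s/ likewise becomes [z] adjacent to /m/.

[vopɛβɴozmi]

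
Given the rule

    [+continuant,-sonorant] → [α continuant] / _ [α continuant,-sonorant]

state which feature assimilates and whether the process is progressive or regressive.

The rule copies [continuant] (continuancy) from the environment onto the target fricatives; since [±continuant] encodes the stop/fricative manner contrast, the assimilating dimension is manner.
Since the environment is written after the underscore, the trigger follows the target; the direction is regressive.

regressive manner assimilation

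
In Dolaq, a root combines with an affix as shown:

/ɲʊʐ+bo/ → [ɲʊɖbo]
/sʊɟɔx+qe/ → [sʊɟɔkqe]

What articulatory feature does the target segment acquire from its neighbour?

manner

Underlying /ʐ/ is realised as [ɖ] next to /b/; /b/ itself does not change.
/ʐ/ is a fricative while /b/ is a stop; the output [ɖ] is a stop, matching the trigger — so the feature that spreads is manner.
The same holds elsewhere in the data: /x/ → [k] before /q/ (fricative → stop, matching a stop) — only manner changes, and always toward the following segment.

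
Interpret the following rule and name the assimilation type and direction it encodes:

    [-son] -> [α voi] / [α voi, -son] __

progressive voicing assimilation

The rule copies [voi] from the environment onto the target, so the assimilating feature is voicing.
The conditioning segment sits to the left of the focus bar, meaning the trigger precedes the segment that changes — progressive assimilation.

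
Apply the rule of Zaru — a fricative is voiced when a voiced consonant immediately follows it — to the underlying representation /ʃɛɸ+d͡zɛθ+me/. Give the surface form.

[ʃɛβd͡zɛðme]

/ɸ/ is a voiceless bilabial fricative. The following trigger /d͡z/ is voiced, so /ɸ/ must become voiced as well.
Changing only its voicing to voiced gives [β] — the voiced bilabial fricative.
The same rule applies at the second boundary: /θ/ → [ð] next to /m/.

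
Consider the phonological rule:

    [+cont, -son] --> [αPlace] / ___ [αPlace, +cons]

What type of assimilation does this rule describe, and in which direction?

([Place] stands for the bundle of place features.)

The rule copies the place features (abbreviated [Place]) from the environment onto the target, so the assimilating feature is place.
The conditioning segment sits to the right of the focus bar, meaning the trigger follows the segment that changes — regressive assimilation.

regressive place assimilation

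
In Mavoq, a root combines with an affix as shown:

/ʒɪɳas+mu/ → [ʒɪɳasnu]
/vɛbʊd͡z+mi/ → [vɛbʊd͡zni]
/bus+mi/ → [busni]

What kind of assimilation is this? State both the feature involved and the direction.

Comparing underlying and surface forms, /m/ → [n] is the alternation; the neighbouring /s/ is constant.
The change bilabial → alveolar matches the place of the preceding /s/, identifying this as place assimilation.
Manner and voice are unchanged, so the assimilation is partial, not total.
Checking the remaining alternation: /m/ → [n] after /d͡z/ (bilabial → alveolar, matching alveolar) — only place changes, and always toward the preceding segment.
Since the segment that changes follows the conditioning segment, the assimilation is progressive.

progressive place assimilation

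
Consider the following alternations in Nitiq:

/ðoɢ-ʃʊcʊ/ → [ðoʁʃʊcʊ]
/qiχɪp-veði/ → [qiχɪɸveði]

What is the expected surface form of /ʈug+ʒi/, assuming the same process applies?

[ʈuɣʒi]

The data show regressive manner assimilation: /ɢ/ → [ʁ] before /ʃ/; /p/ → [ɸ] before /v/. In each pair only manner changes, matching the following consonant, while place and voice stay constant.
The rule targets /g/ (voiced velar stop), which sits before the trigger /ʒ/ (fricative).
A voiced velar fricative is [ɣ], so the surface segment is [ɣ].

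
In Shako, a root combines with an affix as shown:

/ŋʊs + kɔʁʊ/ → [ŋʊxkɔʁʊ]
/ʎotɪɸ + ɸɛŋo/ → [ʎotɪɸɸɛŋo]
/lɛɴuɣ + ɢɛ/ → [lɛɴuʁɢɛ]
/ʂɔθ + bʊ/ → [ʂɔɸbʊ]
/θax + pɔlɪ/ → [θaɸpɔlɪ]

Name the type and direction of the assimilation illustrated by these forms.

Comparing underlying and surface forms, /s/ → [x] is the alternation; the neighbouring /k/ is constant.
The change alveolar → velar matches the place of the following /k/, identifying this as place assimilation.
Manner and voice are unchanged, so the assimilation is partial, not total.
Checking the remaining alternations: /ɣ/ → [ʁ] before /ɢ/ (velar → uvular, matching uvular); /θ/ → [ɸ] before /b/ (dental → bilabial, matching bilabial); /x/ → [ɸ] before /p/ (velar → bilabial, matching bilabial) — only place changes, and always toward the following segment.
No alternation appears in [ʎotɪɸɸɛŋo]: there the adjacent consonants already agree in place (/ɸ/ and /ɸ/ are both bilabial), so this form is consistent with the same rule.
Since the segment that changes precedes the conditioning segment, the assimilation is regressive.

regressive place assimilation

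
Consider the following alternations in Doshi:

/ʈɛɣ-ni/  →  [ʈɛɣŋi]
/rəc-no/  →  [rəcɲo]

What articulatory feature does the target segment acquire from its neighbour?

Underlying /n/ is realised as [ŋ] next to /ɣ/; /ɣ/ itself does not change.
The change alveolar → velar matches the place of the preceding /ɣ/, identifying this as place assimilation.
Checking the remaining alternation: /n/ → [ɲ] after /c/ (alveolar → palatal, matching palatal) — only place changes, and always toward the preceding segment.

place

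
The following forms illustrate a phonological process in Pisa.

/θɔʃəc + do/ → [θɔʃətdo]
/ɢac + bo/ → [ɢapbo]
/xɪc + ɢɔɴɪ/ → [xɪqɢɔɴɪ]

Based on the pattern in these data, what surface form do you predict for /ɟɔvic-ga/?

The data show regressive place assimilation: /c/ → [t] before /d/; /c/ → [p] before /b/; /c/ → [q] before /ɢ/. In each pair only place changes, matching the following consonant, while manner and voice stay constant.
/c/ is a voiceless palatal stop. The following trigger /g/ is velar, so /c/ must become velar as well.
The voiceless velar stop is [k], so /c/ → [k].

[ɟɔvikga]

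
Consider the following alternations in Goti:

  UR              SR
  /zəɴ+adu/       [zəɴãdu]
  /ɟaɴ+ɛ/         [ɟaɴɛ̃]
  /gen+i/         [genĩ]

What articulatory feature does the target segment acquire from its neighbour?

nasality

The vowel /a/ surfaces as nasalised [ã] next to the preceding nasal /ɴ/ — it has acquired the [+nasal] feature of its neighbour.
The other forms show the same pattern: /ɛ/ → [ɛ̃] after /ɴ/; /i/ → [ĩ] after /n/ — each time a vowel is nasalised next to a preceding nasal.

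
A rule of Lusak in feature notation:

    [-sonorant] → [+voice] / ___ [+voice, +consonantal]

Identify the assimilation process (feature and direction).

The structural change is [+voice], and the conditioning segment [+voice, +consonantal] (a voiced consonant) is itself voiced, so the target comes to share the voicing of its neighbour — voicing assimilation.
The conditioning segment sits to the right of the focus bar, meaning the trigger follows the segment that changes — regressive assimilation.

regressive voicing assimilation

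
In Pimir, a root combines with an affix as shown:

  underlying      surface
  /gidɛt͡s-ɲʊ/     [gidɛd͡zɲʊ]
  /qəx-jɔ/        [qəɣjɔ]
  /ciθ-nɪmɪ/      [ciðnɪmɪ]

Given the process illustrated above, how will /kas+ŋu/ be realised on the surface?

The data show regressive voicing assimilation: /t͡s/ → [d͡z] before /ɲ/; /x/ → [ɣ] before /j/; /θ/ → [ð] before /n/. In each pair only voicing changes, matching the following consonant, while place and manner stay constant.
The rule targets /s/ (voiceless alveolar fricative), which sits before the trigger /ŋ/ (voiced).
The voiced alveolar fricative is [z], so /s/ → [z].

[kazŋu]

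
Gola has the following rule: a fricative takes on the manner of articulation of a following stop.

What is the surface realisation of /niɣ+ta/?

[nigta]

The rule targets /ɣ/ (voiced velar fricative), which sits before the trigger /t/ (stop).
Changing only its manner to stop gives [g] — the voiced velar stop.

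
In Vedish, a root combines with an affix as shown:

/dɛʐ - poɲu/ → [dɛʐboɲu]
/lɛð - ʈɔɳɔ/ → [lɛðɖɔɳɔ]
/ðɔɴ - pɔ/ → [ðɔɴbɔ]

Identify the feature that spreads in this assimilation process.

voicing

Underlying /p/ is realised as [b] next to /ʐ/; /ʐ/ itself does not change.
/p/ is voiceless while /ʐ/ is voiced; the output [b] is voiced, matching the trigger — so the feature that spreads is voicing.
The same holds elsewhere in the data: /ʈ/ → [ɖ] after /ð/ (voiceless → voiced, matching voiced); /p/ → [b] after /ɴ/ (voiceless → voiced, matching voiced) — only voicing changes, and always toward the preceding segment.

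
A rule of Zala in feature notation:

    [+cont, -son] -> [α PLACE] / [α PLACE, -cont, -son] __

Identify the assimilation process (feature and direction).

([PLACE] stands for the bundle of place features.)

progressive place assimilation

The rule copies the place features (abbreviated [PLACE]) from the environment onto the target, so the assimilating feature is place.
Since the environment is written before the underscore, the trigger precedes the target; the direction is progressive.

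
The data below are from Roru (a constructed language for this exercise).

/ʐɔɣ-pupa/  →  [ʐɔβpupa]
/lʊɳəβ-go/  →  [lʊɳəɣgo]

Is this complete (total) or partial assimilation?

partial assimilation

The segment that alternates is /ɣ/, which surfaces as [β] when adjacent to /p/.
/ɣ/ is velar while /p/ is bilabial; the output [β] is bilabial, matching the trigger — so the feature that spreads is place.
Manner and voice are unchanged, so the assimilation is partial, not total.
Checking the remaining alternation: /β/ → [ɣ] before /g/ (bilabial → velar, matching velar) — only place changes, and always toward the following segment.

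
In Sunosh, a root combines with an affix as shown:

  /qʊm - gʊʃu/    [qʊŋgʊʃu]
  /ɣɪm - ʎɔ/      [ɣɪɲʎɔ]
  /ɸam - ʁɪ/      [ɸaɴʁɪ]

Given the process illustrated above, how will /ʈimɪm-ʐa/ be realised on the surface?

The data show regressive place assimilation: /m/ → [ŋ] before /g/; /m/ → [ɲ] before /ʎ/; /m/ → [ɴ] before /ʁ/. In each pair only place changes, matching the following consonant, while manner and voice stay constant.
The rule targets /m/ (voiced bilabial nasal), which sits before the trigger /ʐ/ (retroflex).
A voiced retroflex nasal is [ɳ], so the surface segment is [ɳ].

[ʈimɪɳʐa]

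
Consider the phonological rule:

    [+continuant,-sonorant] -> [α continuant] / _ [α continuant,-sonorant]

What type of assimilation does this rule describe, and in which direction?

regressive manner assimilation

The rule copies [continuant] (continuancy) from the environment onto the target fricatives; since [±continuant] encodes the stop/fricative manner contrast, the assimilating dimension is manner.
The conditioning segment sits to the right of the focus bar, meaning the trigger follows the segment that changes — regressive assimilation.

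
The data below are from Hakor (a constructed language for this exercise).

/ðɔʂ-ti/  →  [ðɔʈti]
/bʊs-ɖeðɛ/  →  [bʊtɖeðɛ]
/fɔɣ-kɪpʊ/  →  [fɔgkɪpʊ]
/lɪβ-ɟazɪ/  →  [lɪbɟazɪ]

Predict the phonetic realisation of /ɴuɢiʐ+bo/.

[ɴuɢiɖbo]

The data show regressive manner assimilation: /ʂ/ → [ʈ] before /t/; /s/ → [t] before /ɖ/; /ɣ/ → [g] before /k/; /β/ → [b] before /ɟ/. In each pair only manner changes, matching the following consonant, while place and voice stay constant.
The rule targets /ʐ/ (voiced retroflex fricative), which sits before the trigger /b/ (stop).
The voiced retroflex stop is [ɖ], so /ʐ/ → [ɖ].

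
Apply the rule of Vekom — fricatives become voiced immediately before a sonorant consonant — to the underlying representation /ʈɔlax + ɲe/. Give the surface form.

[ʈɔlaɣɲe]

/x/ is a voiceless velar fricative. The following trigger /ɲ/ is voiced, so /x/ must become voiced as well.
A voiced velar fricative is [ɣ], so the surface segment is [ɣ].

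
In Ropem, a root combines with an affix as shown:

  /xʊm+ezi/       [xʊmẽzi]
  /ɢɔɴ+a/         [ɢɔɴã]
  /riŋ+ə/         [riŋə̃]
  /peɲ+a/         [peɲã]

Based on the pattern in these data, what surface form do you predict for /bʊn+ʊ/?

The data show progressive nasality assimilation (vowel nasalisation): /e/ → [ẽ] after /m/; /a/ → [ã] after /ɴ/; /ə/ → [ə̃] after /ŋ/; /a/ → [ã] after /ɲ/ — a vowel is nasalised by an immediately preceding nasal consonant.
/ʊ/ sits next to the nasal /n/ and is therefore nasalised to [ʊ̃].

[bʊnʊ̃]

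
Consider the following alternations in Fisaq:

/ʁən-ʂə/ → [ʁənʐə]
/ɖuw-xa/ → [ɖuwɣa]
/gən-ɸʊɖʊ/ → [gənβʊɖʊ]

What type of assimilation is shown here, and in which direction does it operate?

Comparing underlying and surface forms, /ʂ/ → [ʐ] is the alternation; the neighbouring /n/ is constant.
The change voiceless → voiced matches the voicing of the preceding /n/, identifying this as voicing assimilation.
Place and manner are unchanged, so the assimilation is partial, not total.
The same holds elsewhere in the data: /x/ → [ɣ] after /w/ (voiceless → voiced, matching voiced); /ɸ/ → [β] after /n/ (voiceless → voiced, matching voiced) — only voicing changes, and always toward the preceding segment.
The trigger is the preceding segment, so the direction is progressive (perseverative).

progressive voicing assimilation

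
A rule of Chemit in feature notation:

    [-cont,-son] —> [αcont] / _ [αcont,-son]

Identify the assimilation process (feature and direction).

The shared variable α links the value of [cont] on the target to that of the neighbouring obstruent. [cont] distinguishes stops from fricatives — a manner-of-articulation feature — so this is manner assimilation.
Since the environment is written after the underscore, the trigger follows the target; the direction is regressive.

regressive manner assimilation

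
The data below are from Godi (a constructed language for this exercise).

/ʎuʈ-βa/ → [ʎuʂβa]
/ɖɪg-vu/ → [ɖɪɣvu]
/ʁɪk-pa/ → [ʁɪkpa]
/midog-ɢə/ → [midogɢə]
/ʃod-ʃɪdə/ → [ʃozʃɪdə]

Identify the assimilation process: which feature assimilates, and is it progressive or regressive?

The segment that alternates is /ʈ/, which surfaces as [ʂ] when adjacent to /β/.
The change stop → fricative matches the manner of the following /β/, identifying this as manner assimilation.
Place and voice are unchanged, so the assimilation is partial, not total.
The same holds elsewhere in the data: /g/ → [ɣ] before /v/ (stop → fricative, matching a fricative); /d/ → [z] before /ʃ/ (stop → fricative, matching a fricative) — only manner changes, and always toward the following segment.
No alternation appears in [ʁɪkpa], [midogɢə]: there the adjacent consonants already agree in manner (/k/ and /p/ are both stops; /g/ and /ɢ/ are both stops), so these forms are consistent with the same rule.
The trigger is the following segment, so the direction is regressive (anticipatory).

regressive manner assimilation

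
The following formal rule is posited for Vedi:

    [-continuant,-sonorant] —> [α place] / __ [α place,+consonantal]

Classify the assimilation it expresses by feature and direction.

The rule copies the place features (abbreviated [place]) from the environment onto the target, so the assimilating feature is place.
Since the environment is written after the underscore, the trigger follows the target; the direction is regressive.

regressive place assimilation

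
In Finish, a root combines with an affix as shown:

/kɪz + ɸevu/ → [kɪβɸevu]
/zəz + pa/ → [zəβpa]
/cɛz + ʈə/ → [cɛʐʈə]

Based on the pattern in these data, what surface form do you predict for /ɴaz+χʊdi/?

The data show regressive place assimilation: /z/ → [β] before /ɸ/; /z/ → [β] before /p/; /z/ → [ʐ] before /ʈ/. In each pair only place changes, matching the following consonant, while manner and voice stay constant.
The rule targets /z/ (voiced alveolar fricative), which sits before the trigger /χ/ (uvular).
The voiced uvular fricative is [ʁ], so /z/ → [ʁ].

[ɴaʁχʊdi]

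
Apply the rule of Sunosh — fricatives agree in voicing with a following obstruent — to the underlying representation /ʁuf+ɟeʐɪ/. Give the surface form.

The rule targets /f/ (voiceless labiodental fricative), which sits before the trigger /ɟ/ (voiced).
Changing only its voicing to voiced gives [v] — the voiced labiodental fricative.

[ʁuvɟeʐɪ]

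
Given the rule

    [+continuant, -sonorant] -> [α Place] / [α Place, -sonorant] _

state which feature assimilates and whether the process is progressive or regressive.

The rule copies the place features (abbreviated [Place]) from the environment onto the target, so the assimilating feature is place.
Since the environment is written before the underscore, the trigger precedes the target; the direction is progressive.

progressive place assimilation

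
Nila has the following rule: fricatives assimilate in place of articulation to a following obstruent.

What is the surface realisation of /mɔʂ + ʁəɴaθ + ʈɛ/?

The rule targets /ʂ/ (voiceless retroflex fricative), which sits before the trigger /ʁ/ (uvular).
The voiceless uvular fricative is [χ], so /ʂ/ → [χ].
The same rule applies at the second boundary: /θ/ → [ʂ] next to /ʈ/.

[mɔχʁəɴaʂʈɛ]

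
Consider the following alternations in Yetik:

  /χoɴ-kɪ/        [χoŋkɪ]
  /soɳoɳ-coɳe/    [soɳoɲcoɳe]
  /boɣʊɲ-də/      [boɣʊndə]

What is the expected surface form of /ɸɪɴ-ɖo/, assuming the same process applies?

The data show regressive place assimilation: /ɴ/ → [ŋ] before /k/; /ɳ/ → [ɲ] before /c/; /ɲ/ → [n] before /d/. In each pair only place changes, matching the following consonant, while manner and voice stay constant.
/ɴ/ is a voiced uvular nasal. The following trigger /ɖ/ is retroflex, so /ɴ/ must become retroflex as well.
A voiced retroflex nasal is [ɳ], so the surface segment is [ɳ].

[ɸɪɳɖo]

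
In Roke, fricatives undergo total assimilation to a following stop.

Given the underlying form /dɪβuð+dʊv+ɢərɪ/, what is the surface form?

[dɪβuddʊɢɢərɪ]

/ð/ is the segment targeted by the rule; it sits immediately before /d/, so it assimilates completely and surfaces as [d].
The same rule applies at the second boundary: /v/ → [ɢ] next to /ɢ/.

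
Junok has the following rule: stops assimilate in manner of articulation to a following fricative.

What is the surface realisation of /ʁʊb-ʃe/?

/b/ is a voiced bilabial stop. The following trigger /ʃ/ is a fricative, so /b/ must become a fricative as well.
Changing only its manner to fricative gives [β] — the voiced bilabial fricative.

[ʁʊβʃe]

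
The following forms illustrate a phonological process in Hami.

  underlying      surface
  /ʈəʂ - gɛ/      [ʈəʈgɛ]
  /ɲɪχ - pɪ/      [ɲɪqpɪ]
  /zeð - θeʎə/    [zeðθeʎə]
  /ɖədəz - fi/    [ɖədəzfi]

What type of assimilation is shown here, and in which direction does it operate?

Underlying /ʂ/ is realised as [ʈ] next to /g/; /g/ itself does not change.
/ʂ/ is a fricative while /g/ is a stop; the output [ʈ] is a stop, matching the trigger — so the feature that spreads is manner.
Place and voice are unchanged, so the assimilation is partial, not total.
Checking the remaining alternation: /χ/ → [q] before /p/ (fricative → stop, matching a stop) — only manner changes, and always toward the following segment.
No alternation appears in [zeðθeʎə], [ɖədəzfi]: there the adjacent consonants already agree in manner (/ð/ and /θ/ are both fricatives; /z/ and /f/ are both fricatives), so these forms are consistent with the same rule.
Since the segment that changes precedes the conditioning segment, the assimilation is regressive.

regressive manner assimilation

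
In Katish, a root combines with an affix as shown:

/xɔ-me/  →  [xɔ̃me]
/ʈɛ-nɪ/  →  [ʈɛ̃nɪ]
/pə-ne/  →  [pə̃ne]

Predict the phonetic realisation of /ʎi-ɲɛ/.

The data show regressive nasality assimilation (vowel nasalisation): /ɔ/ → [ɔ̃] before /m/; /ɛ/ → [ɛ̃] before /n/; /ə/ → [ə̃] before /n/ — a vowel is nasalised by an immediately following nasal consonant.
The vowel /i/ is adjacent to the following nasal /ɲ/, so it acquires [+nasal] and surfaces as [ĩ].

[ʎĩɲɛ]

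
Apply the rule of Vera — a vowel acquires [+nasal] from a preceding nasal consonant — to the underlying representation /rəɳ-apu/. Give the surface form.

[rəɳãpu]

The vowel /a/ is adjacent to the preceding nasal /ɳ/, so it acquires [+nasal] and surfaces as [ã].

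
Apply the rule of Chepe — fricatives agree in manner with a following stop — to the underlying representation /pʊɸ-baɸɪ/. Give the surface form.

/ɸ/ is a voiceless bilabial fricative. The following trigger /b/ is a stop, so /ɸ/ must become a stop as well.
A voiceless bilabial stop is [p], so the surface segment is [p].

[pʊpbaɸɪ]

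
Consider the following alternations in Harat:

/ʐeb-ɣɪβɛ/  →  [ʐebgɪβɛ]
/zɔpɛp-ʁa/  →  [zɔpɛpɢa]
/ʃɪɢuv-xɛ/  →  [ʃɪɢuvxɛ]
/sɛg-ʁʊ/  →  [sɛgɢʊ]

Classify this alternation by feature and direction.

The segment that alternates is /ɣ/, which surfaces as [g] when adjacent to /b/.
The change fricative → stop matches the manner of the preceding /b/, identifying this as manner assimilation.
Place and voice are unchanged, so the assimilation is partial, not total.
The other alternating forms pattern the same way: /ʁ/ → [ɢ] after /p/ (fricative → stop, matching a stop); /ʁ/ → [ɢ] after /g/ (fricative → stop, matching a stop) — only manner changes, and always toward the preceding segment.
No alternation appears in [ʃɪɢuvxɛ]: there the adjacent consonants already agree in manner (/x/ and /v/ are both fricatives), so this form is consistent with the same rule.
Since the segment that changes follows the conditioning segment, the assimilation is progressive.

progressive manner assimilation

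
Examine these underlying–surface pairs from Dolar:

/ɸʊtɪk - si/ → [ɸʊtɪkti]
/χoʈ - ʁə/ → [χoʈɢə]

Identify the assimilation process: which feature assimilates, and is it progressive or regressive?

progressive manner assimilation

Comparing underlying and surface forms, /s/ → [t] is the alternation; the neighbouring /k/ is constant.
The change fricative → stop matches the manner of the preceding /k/, identifying this as manner assimilation.
Place and voice are unchanged, so the assimilation is partial, not total.
The other alternating form patterns the same way: /ʁ/ → [ɢ] after /ʈ/ (fricative → stop, matching a stop) — only manner changes, and always toward the preceding segment.
The trigger is the preceding segment, so the direction is progressive (perseverative).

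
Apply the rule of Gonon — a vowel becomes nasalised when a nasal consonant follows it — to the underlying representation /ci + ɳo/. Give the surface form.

[cĩɳo]

The vowel /i/ is adjacent to the following nasal /ɳ/, so it acquires [+nasal] and surfaces as [ĩ].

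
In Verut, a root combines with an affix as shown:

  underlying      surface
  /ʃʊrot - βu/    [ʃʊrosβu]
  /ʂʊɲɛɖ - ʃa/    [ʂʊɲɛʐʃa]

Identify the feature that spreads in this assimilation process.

manner

Underlying /t/ is realised as [s] next to /β/; /β/ itself does not change.
The change stop → fricative matches the manner of the following /β/, identifying this as manner assimilation.
The other alternating form patterns the same way: /ɖ/ → [ʐ] before /ʃ/ (stop → fricative, matching a fricative) — only manner changes, and always toward the following segment.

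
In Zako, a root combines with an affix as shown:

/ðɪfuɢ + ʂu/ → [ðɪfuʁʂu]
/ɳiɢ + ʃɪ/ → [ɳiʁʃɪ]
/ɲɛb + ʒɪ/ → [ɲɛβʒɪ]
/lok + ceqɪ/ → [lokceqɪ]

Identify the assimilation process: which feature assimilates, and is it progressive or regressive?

The segment that alternates is /ɢ/, which surfaces as [ʁ] when adjacent to /ʂ/.
/ɢ/ is a stop while /ʂ/ is a fricative; the output [ʁ] is a fricative, matching the trigger — so the feature that spreads is manner.
Place and voice are unchanged, so the assimilation is partial, not total.
The same holds elsewhere in the data: /ɢ/ → [ʁ] before /ʃ/ (stop → fricative, matching a fricative); /b/ → [β] before /ʒ/ (stop → fricative, matching a fricative) — only manner changes, and always toward the following segment.
Nothing changes in [lokceqɪ]: there the adjacent consonants already agree in manner (/k/ and /c/ are both stops), so this form is consistent with the same rule.
The trigger is the following segment, so the direction is regressive (anticipatory).

regressive manner assimilation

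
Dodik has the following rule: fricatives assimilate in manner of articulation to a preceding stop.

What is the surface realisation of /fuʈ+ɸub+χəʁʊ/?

The rule targets /ɸ/ (voiceless bilabial fricative), which sits after the trigger /ʈ/ (stop).
Changing only its manner to stop gives [p] — the voiceless bilabial stop.
The same rule applies at the second boundary: /χ/ → [q] next to /b/.

[fuʈpubqəʁʊ]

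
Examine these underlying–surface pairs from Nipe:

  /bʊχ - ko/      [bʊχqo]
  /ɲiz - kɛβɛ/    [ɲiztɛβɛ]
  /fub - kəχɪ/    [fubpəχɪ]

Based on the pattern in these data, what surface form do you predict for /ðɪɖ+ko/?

The data show progressive place assimilation: /k/ → [q] after /χ/; /k/ → [t] after /z/; /k/ → [p] after /b/. In each pair only place changes, matching the preceding consonant, while manner and voice stay constant.
The rule targets /k/ (voiceless velar stop), which sits after the trigger /ɖ/ (retroflex).
The voiceless retroflex stop is [ʈ], so /k/ → [ʈ].

[ðɪɖʈo]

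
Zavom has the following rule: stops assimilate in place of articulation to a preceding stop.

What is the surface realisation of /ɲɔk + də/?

The rule targets /d/ (voiced alveolar stop), which sits after the trigger /k/ (velar).
A voiced velar stop is [g], so the surface segment is [g].

[ɲɔkgə]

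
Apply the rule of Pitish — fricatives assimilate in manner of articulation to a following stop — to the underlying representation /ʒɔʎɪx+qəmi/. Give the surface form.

[ʒɔʎɪkqəmi]

/x/ is a voiceless velar fricative. The following trigger /q/ is a stop, so /x/ must become a stop as well.
Changing only its manner to stop gives [k] — the voiceless velar stop.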